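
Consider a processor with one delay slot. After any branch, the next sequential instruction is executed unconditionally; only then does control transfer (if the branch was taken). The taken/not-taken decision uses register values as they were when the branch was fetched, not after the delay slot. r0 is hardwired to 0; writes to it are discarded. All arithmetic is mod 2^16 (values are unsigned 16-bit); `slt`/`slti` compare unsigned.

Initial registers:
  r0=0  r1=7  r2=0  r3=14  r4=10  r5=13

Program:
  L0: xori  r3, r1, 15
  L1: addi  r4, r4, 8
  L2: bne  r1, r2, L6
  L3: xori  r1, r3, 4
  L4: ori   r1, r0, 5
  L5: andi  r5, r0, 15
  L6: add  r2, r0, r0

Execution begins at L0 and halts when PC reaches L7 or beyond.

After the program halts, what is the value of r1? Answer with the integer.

#0 xori  r3, r1, 15 ; 0/7/0/8/10/13
#1 addi  r4, r4, 8 ; 0/7/0/8/18/13
#2 bne  r1, r2, L6 ; 0/7/0/8/18/13 ; →target
#3 xori  r1, r3, 4 ; 0/12/0/8/18/13
#6 add  r2, r0, r0 ; 0/12/0/8/18/13

12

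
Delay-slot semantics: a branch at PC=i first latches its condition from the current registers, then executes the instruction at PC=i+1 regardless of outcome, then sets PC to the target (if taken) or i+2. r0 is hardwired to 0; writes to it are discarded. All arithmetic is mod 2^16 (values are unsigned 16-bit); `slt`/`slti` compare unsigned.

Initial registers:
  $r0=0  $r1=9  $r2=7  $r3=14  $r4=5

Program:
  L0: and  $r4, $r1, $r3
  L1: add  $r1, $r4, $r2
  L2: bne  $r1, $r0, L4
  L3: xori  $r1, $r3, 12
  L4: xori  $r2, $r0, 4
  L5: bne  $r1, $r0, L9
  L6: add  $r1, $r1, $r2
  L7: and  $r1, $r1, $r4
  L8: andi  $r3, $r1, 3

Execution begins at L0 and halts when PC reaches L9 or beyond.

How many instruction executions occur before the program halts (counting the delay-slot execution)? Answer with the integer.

#0 and  $r4, $r1, $r3 ; 0/9/7/14/8
#1 add  $r1, $r4, $r2 ; 0/15/7/14/8
#2 bne  $r1, $r0, L4 ; 0/15/7/14/8 ; →target
#3 xori  $r1, $r3, 12 ; 0/2/7/14/8
#4 xori  $r2, $r0, 4 ; 0/2/4/14/8
#5 bne  $r1, $r0, L9 ; 0/2/4/14/8 ; →target
#6 add  $r1, $r1, $r2 ; 0/6/4/14/8

7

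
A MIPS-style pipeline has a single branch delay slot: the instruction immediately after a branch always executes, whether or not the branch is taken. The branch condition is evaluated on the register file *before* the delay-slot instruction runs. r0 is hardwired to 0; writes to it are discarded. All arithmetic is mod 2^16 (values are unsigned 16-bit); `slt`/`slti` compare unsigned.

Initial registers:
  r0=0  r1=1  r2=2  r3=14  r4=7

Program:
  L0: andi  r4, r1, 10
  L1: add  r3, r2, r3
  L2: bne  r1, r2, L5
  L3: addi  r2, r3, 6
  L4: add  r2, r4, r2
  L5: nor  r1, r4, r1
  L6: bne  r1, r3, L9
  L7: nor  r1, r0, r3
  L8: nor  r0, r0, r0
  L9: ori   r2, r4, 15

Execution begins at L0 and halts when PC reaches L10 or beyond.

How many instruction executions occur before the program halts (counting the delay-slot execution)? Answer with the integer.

PC=0  andi  r4, r1, 10       | r0=0 r1=1 r2=2 r3=14 r4=0
PC=1  add  r3, r2, r3        | r0=0 r1=1 r2=2 r3=16 r4=0
PC=2  bne  r1, r2, L5        | r0=0 r1=1 r2=2 r3=16 r4=0  [TAKEN]
PC=3  addi  r2, r3, 6        | r0=0 r1=1 r2=22 r3=16 r4=0
PC=5  nor  r1, r4, r1        | r0=0 r1=65534 r2=22 r3=16 r4=0
PC=6  bne  r1, r3, L9        | r0=0 r1=65534 r2=22 r3=16 r4=0  [TAKEN]
PC=7  nor  r1, r0, r3        | r0=0 r1=65519 r2=22 r3=16 r4=0
PC=9  ori   r2, r4, 15       | r0=0 r1=65519 r2=15 r3=16 r4=0

8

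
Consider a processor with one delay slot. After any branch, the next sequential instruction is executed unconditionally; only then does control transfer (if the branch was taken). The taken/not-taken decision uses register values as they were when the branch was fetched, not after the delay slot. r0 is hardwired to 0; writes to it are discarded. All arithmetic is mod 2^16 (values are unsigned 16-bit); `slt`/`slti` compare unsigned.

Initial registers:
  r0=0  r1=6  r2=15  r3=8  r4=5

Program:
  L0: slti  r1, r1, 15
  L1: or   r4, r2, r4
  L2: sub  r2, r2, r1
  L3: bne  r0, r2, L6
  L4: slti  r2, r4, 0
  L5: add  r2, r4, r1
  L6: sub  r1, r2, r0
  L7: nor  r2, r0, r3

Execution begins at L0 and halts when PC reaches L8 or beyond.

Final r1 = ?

#0 slti  r1, r1, 15 ; 0/1/15/8/5
#1 or   r4, r2, r4 ; 0/1/15/8/15
#2 sub  r2, r2, r1 ; 0/1/14/8/15
#3 bne  r0, r2, L6 ; 0/1/14/8/15 ; →target
#4 slti  r2, r4, 0 ; 0/1/0/8/15
#6 sub  r1, r2, r0 ; 0/0/0/8/15
#7 nor  r2, r0, r3 ; 0/0/65527/8/15

0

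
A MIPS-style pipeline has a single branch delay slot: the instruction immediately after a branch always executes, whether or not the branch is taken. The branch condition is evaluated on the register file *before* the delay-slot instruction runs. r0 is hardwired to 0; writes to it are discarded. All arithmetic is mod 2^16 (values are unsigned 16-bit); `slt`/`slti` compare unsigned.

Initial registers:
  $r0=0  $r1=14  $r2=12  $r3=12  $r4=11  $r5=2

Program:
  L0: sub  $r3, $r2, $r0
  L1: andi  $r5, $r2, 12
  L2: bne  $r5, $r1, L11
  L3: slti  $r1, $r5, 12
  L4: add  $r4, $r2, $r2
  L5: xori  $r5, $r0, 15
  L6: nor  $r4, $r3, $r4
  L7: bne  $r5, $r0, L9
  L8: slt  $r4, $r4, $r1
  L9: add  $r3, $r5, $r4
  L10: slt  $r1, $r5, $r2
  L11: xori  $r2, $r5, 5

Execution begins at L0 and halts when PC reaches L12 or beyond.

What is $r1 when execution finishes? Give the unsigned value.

#0 sub  $r3, $r2, $r0 ; 0/14/12/12/11/2
#1 andi  $r5, $r2, 12 ; 0/14/12/12/11/12
#2 bne  $r5, $r1, L11 ; 0/14/12/12/11/12 ; →target
#3 slti  $r1, $r5, 12 ; 0/0/12/12/11/12
#11 xori  $r2, $r5, 5 ; 0/0/9/12/11/12

0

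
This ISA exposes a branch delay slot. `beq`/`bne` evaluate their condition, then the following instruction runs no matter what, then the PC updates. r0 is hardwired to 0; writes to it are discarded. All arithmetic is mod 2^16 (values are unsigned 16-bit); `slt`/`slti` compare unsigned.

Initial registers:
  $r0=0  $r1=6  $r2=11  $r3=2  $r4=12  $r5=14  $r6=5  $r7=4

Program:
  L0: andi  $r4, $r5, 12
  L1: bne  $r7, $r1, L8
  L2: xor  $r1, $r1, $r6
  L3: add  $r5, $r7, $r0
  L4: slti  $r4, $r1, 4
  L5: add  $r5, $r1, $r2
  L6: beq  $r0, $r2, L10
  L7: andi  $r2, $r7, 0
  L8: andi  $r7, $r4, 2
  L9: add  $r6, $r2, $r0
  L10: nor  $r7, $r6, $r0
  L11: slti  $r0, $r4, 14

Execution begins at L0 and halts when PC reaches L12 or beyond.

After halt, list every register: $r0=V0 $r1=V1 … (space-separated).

#0 andi  $r4, $r5, 12 ; 0/6/11/2/12/14/5/4
#1 bne  $r7, $r1, L8 ; 0/6/11/2/12/14/5/4 ; →target
#2 xor  $r1, $r1, $r6 ; 0/3/11/2/12/14/5/4
#8 andi  $r7, $r4, 2 ; 0/3/11/2/12/14/5/0
#9 add  $r6, $r2, $r0 ; 0/3/11/2/12/14/11/0
#10 nor  $r7, $r6, $r0 ; 0/3/11/2/12/14/11/65524
#11 slti  $r0, $r4, 14 ; 0/3/11/2/12/14/11/65524

$r0=0 $r1=3 $r2=11 $r3=2 $r4=12 $r5=14 $r6=11 $r7=65524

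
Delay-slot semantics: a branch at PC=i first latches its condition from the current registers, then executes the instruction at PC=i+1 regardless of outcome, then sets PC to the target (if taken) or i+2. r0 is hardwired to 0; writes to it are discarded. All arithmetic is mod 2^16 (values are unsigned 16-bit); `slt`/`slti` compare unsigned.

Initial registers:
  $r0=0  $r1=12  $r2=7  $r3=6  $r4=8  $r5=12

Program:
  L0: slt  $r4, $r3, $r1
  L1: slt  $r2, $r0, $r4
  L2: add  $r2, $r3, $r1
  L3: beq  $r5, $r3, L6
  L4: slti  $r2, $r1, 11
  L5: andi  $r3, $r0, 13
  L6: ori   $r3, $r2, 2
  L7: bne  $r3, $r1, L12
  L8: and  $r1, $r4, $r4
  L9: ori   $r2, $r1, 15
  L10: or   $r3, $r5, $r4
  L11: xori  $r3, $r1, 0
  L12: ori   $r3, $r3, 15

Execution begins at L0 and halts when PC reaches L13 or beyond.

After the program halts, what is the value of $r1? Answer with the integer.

  step pc=0: slt  $r4, $r3, $r1  regs=(0,12,7,6,1,12)
  step pc=1: slt  $r2, $r0, $r4  regs=(0,12,1,6,1,12)
  step pc=2: add  $r2, $r3, $r1  regs=(0,12,18,6,1,12)
  step pc=3: beq  $r5, $r3, L6  cond=F  regs=(0,12,18,6,1,12)
  step pc=4: slti  $r2, $r1, 11  regs=(0,12,0,6,1,12)
  step pc=5: andi  $r3, $r0, 13  regs=(0,12,0,0,1,12)
  step pc=6: ori   $r3, $r2, 2  regs=(0,12,0,2,1,12)
  step pc=7: bne  $r3, $r1, L12  cond=T  regs=(0,12,0,2,1,12)
  step pc=8: and  $r1, $r4, $r4  regs=(0,1,0,2,1,12)
  step pc=12: ori   $r3, $r3, 15  regs=(0,1,0,15,1,12)

1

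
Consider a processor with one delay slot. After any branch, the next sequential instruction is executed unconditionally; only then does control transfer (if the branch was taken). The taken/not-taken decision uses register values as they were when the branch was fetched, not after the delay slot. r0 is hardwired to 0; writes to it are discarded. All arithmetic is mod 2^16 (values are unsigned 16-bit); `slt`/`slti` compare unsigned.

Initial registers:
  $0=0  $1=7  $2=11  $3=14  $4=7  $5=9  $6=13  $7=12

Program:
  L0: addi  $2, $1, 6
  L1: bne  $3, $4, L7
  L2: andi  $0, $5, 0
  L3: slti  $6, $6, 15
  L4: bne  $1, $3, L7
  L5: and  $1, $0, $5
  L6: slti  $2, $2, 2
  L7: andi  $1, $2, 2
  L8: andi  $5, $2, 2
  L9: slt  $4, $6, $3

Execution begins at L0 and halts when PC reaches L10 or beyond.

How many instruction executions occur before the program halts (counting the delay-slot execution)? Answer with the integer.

PC=0  addi  $2, $1, 6        | $0=0 $1=7 $2=13 $3=14 $4=7 $5=9 $6=13 $7=12
PC=1  bne  $3, $4, L7        | $0=0 $1=7 $2=13 $3=14 $4=7 $5=9 $6=13 $7=12  [TAKEN]
PC=2  andi  $0, $5, 0        | $0=0 $1=7 $2=13 $3=14 $4=7 $5=9 $6=13 $7=12
PC=7  andi  $1, $2, 2        | $0=0 $1=0 $2=13 $3=14 $4=7 $5=9 $6=13 $7=12
PC=8  andi  $5, $2, 2        | $0=0 $1=0 $2=13 $3=14 $4=7 $5=0 $6=13 $7=12
PC=9  slt  $4, $6, $3        | $0=0 $1=0 $2=13 $3=14 $4=1 $5=0 $6=13 $7=12

6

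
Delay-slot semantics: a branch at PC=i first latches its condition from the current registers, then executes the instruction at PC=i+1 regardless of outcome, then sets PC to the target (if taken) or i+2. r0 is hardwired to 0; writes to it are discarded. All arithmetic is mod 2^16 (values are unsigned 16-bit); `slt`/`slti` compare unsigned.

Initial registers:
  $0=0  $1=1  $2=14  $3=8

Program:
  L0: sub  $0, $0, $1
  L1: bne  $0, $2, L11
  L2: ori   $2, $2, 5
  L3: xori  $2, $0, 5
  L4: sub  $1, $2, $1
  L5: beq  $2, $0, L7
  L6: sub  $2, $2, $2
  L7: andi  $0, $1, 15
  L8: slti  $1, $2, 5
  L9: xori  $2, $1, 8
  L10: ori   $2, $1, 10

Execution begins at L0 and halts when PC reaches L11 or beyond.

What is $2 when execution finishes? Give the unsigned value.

#0 sub  $0, $0, $1 ; 0/1/14/8
#1 bne  $0, $2, L11 ; 0/1/14/8 ; →target
#2 ori   $2, $2, 5 ; 0/1/15/8

15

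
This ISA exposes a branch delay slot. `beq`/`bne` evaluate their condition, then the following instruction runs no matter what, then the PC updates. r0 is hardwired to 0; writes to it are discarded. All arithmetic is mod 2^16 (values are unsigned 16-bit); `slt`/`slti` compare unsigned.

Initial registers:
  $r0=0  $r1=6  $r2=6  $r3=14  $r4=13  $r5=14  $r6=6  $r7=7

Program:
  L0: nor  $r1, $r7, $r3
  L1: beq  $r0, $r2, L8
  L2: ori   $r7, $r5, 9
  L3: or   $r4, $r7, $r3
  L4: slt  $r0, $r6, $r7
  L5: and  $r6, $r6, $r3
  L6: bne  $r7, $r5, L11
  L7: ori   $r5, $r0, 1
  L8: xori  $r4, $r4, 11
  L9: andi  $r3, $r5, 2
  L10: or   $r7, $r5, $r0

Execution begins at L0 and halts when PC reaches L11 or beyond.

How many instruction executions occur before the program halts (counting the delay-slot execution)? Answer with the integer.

8

#0 nor  $r1, $r7, $r3 ; 0/65520/6/14/13/14/6/7
#1 beq  $r0, $r2, L8 ; 0/65520/6/14/13/14/6/7 ; →fallthru
#2 ori   $r7, $r5, 9 ; 0/65520/6/14/13/14/6/15
#3 or   $r4, $r7, $r3 ; 0/65520/6/14/15/14/6/15
#4 slt  $r0, $r6, $r7 ; 0/65520/6/14/15/14/6/15
#5 and  $r6, $r6, $r3 ; 0/65520/6/14/15/14/6/15
#6 bne  $r7, $r5, L11 ; 0/65520/6/14/15/14/6/15 ; →target
#7 ori   $r5, $r0, 1 ; 0/65520/6/14/15/1/6/15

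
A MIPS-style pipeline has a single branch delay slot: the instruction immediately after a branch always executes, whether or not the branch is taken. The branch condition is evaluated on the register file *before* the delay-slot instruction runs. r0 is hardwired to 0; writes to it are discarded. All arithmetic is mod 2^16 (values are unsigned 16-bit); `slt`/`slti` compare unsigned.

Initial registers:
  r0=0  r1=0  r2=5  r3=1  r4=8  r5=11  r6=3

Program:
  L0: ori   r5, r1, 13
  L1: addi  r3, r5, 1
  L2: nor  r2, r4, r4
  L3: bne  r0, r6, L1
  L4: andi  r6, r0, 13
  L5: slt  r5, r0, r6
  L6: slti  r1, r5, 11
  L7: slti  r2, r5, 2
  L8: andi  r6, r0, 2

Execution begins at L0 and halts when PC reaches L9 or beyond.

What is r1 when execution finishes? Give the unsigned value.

PC=0  ori   r5, r1, 13       | r0=0 r1=0 r2=5 r3=1 r4=8 r5=13 r6=3
PC=1  addi  r3, r5, 1        | r0=0 r1=0 r2=5 r3=14 r4=8 r5=13 r6=3
PC=2  nor  r2, r4, r4        | r0=0 r1=0 r2=65527 r3=14 r4=8 r5=13 r6=3
PC=3  bne  r0, r6, L1        | r0=0 r1=0 r2=65527 r3=14 r4=8 r5=13 r6=3  [TAKEN]
PC=4  andi  r6, r0, 13       | r0=0 r1=0 r2=65527 r3=14 r4=8 r5=13 r6=0
PC=1  addi  r3, r5, 1        | r0=0 r1=0 r2=65527 r3=14 r4=8 r5=13 r6=0
PC=2  nor  r2, r4, r4        | r0=0 r1=0 r2=65527 r3=14 r4=8 r5=13 r6=0
PC=3  bne  r0, r6, L1        | r0=0 r1=0 r2=65527 r3=14 r4=8 r5=13 r6=0  [not taken]
PC=4  andi  r6, r0, 13       | r0=0 r1=0 r2=65527 r3=14 r4=8 r5=13 r6=0
PC=5  slt  r5, r0, r6        | r0=0 r1=0 r2=65527 r3=14 r4=8 r5=0 r6=0
PC=6  slti  r1, r5, 11       | r0=0 r1=1 r2=65527 r3=14 r4=8 r5=0 r6=0
PC=7  slti  r2, r5, 2        | r0=0 r1=1 r2=1 r3=14 r4=8 r5=0 r6=0
PC=8  andi  r6, r0, 2        | r0=0 r1=1 r2=1 r3=14 r4=8 r5=0 r6=0

1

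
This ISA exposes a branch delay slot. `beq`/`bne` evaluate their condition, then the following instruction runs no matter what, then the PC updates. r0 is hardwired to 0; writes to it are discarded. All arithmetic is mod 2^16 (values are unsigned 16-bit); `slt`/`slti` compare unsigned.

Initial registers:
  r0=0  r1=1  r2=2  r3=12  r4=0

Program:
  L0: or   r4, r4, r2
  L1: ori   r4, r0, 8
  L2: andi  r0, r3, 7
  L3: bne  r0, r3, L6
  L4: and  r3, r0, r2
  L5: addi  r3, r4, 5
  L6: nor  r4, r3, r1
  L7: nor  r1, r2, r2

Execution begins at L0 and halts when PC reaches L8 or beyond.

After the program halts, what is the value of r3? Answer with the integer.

  step pc=0: or   r4, r4, r2  regs=(0,1,2,12,2)
  step pc=1: ori   r4, r0, 8  regs=(0,1,2,12,8)
  step pc=2: andi  r0, r3, 7  regs=(0,1,2,12,8)
  step pc=3: bne  r0, r3, L6  cond=T  regs=(0,1,2,12,8)
  step pc=4: and  r3, r0, r2  regs=(0,1,2,0,8)
  step pc=6: nor  r4, r3, r1  regs=(0,1,2,0,65534)
  step pc=7: nor  r1, r2, r2  regs=(0,65533,2,0,65534)

0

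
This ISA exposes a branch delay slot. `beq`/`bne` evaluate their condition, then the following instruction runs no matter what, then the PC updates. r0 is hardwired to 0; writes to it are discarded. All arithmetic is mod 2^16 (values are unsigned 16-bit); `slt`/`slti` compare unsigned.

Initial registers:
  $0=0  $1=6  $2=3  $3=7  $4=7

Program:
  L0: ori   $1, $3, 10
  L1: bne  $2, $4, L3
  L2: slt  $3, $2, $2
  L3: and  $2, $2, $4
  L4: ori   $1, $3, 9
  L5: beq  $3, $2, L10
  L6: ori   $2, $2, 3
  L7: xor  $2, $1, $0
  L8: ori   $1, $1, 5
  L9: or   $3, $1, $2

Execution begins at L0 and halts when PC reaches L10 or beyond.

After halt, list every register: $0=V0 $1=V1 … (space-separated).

$0=0 $1=13 $2=9 $3=13 $4=7

  step pc=0: ori   $1, $3, 10  regs=(0,15,3,7,7)
  step pc=1: bne  $2, $4, L3  cond=T  regs=(0,15,3,7,7)
  step pc=2: slt  $3, $2, $2  regs=(0,15,3,0,7)
  step pc=3: and  $2, $2, $4  regs=(0,15,3,0,7)
  step pc=4: ori   $1, $3, 9  regs=(0,9,3,0,7)
  step pc=5: beq  $3, $2, L10  cond=F  regs=(0,9,3,0,7)
  step pc=6: ori   $2, $2, 3  regs=(0,9,3,0,7)
  step pc=7: xor  $2, $1, $0  regs=(0,9,9,0,7)
  step pc=8: ori   $1, $1, 5  regs=(0,13,9,0,7)
  step pc=9: or   $3, $1, $2  regs=(0,13,9,13,7)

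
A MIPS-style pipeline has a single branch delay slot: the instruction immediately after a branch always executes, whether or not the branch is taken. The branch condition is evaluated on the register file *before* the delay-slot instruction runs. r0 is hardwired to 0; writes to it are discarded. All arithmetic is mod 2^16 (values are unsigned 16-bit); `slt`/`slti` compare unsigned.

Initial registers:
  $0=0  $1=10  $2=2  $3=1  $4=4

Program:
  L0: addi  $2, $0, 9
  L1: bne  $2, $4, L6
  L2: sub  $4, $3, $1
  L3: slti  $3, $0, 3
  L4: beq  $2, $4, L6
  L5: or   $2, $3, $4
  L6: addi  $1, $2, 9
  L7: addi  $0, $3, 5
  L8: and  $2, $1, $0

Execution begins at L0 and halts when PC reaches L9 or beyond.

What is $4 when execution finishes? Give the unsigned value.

#0 addi  $2, $0, 9 ; 0/10/9/1/4
#1 bne  $2, $4, L6 ; 0/10/9/1/4 ; →target
#2 sub  $4, $3, $1 ; 0/10/9/1/65527
#6 addi  $1, $2, 9 ; 0/18/9/1/65527
#7 addi  $0, $3, 5 ; 0/18/9/1/65527
#8 and  $2, $1, $0 ; 0/18/0/1/65527

65527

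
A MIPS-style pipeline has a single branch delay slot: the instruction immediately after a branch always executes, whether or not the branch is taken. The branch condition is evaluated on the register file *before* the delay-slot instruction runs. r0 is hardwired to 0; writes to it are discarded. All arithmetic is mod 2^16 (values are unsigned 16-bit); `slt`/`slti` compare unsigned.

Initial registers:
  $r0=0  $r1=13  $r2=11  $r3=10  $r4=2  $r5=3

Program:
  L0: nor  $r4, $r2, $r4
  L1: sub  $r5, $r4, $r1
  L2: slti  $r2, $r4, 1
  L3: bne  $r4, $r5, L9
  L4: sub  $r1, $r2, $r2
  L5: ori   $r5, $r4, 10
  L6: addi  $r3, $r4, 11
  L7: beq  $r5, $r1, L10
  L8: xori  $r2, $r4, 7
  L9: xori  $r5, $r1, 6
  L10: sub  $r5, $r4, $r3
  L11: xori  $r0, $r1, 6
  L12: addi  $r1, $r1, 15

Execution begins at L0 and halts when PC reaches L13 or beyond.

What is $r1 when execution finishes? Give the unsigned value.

#0 nor  $r4, $r2, $r4 ; 0/13/11/10/65524/3
#1 sub  $r5, $r4, $r1 ; 0/13/11/10/65524/65511
#2 slti  $r2, $r4, 1 ; 0/13/0/10/65524/65511
#3 bne  $r4, $r5, L9 ; 0/13/0/10/65524/65511 ; →target
#4 sub  $r1, $r2, $r2 ; 0/0/0/10/65524/65511
#9 xori  $r5, $r1, 6 ; 0/0/0/10/65524/6
#10 sub  $r5, $r4, $r3 ; 0/0/0/10/65524/65514
#11 xori  $r0, $r1, 6 ; 0/0/0/10/65524/65514
#12 addi  $r1, $r1, 15 ; 0/15/0/10/65524/65514

15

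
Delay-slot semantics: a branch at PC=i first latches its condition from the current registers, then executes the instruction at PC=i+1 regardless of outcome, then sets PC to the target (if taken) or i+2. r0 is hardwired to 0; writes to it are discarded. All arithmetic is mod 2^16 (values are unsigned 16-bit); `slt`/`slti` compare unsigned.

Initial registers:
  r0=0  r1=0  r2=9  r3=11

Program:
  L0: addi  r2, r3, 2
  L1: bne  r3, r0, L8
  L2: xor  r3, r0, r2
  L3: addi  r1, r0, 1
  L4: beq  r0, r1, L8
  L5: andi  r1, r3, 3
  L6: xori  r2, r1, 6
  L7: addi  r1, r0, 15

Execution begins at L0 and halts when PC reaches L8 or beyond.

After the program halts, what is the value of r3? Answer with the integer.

#0 addi  r2, r3, 2 ; 0/0/13/11
#1 bne  r3, r0, L8 ; 0/0/13/11 ; →target
#2 xor  r3, r0, r2 ; 0/0/13/13

13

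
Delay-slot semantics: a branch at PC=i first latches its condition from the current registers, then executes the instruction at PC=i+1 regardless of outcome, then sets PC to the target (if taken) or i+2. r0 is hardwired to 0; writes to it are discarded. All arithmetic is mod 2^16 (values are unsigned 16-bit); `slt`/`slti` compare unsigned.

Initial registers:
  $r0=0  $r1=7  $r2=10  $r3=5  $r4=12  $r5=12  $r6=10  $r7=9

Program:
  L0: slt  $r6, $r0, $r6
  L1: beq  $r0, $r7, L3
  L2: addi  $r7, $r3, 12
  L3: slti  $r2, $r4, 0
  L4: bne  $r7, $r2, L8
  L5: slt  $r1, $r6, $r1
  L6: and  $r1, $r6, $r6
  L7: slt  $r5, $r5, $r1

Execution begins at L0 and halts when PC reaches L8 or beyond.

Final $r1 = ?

[0] slt  $r6, $r0, $r6  →  {$r0:0, $r1:7, $r2:10, $r3:5, $r4:12, $r5:12, $r6:1, $r7:9}
[1] beq  $r0, $r7, L3  →  {$r0:0, $r1:7, $r2:10, $r3:5, $r4:12, $r5:12, $r6:1, $r7:9}  ⟨branch fallthrough⟩
[2] addi  $r7, $r3, 12  →  {$r0:0, $r1:7, $r2:10, $r3:5, $r4:12, $r5:12, $r6:1, $r7:17}
[3] slti  $r2, $r4, 0  →  {$r0:0, $r1:7, $r2:0, $r3:5, $r4:12, $r5:12, $r6:1, $r7:17}
[4] bne  $r7, $r2, L8  →  {$r0:0, $r1:7, $r2:0, $r3:5, $r4:12, $r5:12, $r6:1, $r7:17}  ⟨branch taken⟩
[5] slt  $r1, $r6, $r1  →  {$r0:0, $r1:1, $r2:0, $r3:5, $r4:12, $r5:12, $r6:1, $r7:17}

1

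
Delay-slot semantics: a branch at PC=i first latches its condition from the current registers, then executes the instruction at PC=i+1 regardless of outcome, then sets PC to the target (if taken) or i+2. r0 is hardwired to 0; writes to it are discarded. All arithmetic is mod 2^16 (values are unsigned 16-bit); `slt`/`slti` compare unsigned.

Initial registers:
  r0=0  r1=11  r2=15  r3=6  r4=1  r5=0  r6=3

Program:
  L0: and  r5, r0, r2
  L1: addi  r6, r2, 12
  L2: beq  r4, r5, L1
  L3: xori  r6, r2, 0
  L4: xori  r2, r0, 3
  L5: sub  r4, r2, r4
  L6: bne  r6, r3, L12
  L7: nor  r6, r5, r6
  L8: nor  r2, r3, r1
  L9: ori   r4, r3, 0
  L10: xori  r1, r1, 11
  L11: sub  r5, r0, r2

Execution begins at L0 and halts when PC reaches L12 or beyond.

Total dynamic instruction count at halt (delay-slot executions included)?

8

PC=0  and  r5, r0, r2        | r0=0 r1=11 r2=15 r3=6 r4=1 r5=0 r6=3
PC=1  addi  r6, r2, 12       | r0=0 r1=11 r2=15 r3=6 r4=1 r5=0 r6=27
PC=2  beq  r4, r5, L1        | r0=0 r1=11 r2=15 r3=6 r4=1 r5=0 r6=27  [not taken]
PC=3  xori  r6, r2, 0        | r0=0 r1=11 r2=15 r3=6 r4=1 r5=0 r6=15
PC=4  xori  r2, r0, 3        | r0=0 r1=11 r2=3 r3=6 r4=1 r5=0 r6=15
PC=5  sub  r4, r2, r4        | r0=0 r1=11 r2=3 r3=6 r4=2 r5=0 r6=15
PC=6  bne  r6, r3, L12       | r0=0 r1=11 r2=3 r3=6 r4=2 r5=0 r6=15  [TAKEN]
PC=7  nor  r6, r5, r6        | r0=0 r1=11 r2=3 r3=6 r4=2 r5=0 r6=65520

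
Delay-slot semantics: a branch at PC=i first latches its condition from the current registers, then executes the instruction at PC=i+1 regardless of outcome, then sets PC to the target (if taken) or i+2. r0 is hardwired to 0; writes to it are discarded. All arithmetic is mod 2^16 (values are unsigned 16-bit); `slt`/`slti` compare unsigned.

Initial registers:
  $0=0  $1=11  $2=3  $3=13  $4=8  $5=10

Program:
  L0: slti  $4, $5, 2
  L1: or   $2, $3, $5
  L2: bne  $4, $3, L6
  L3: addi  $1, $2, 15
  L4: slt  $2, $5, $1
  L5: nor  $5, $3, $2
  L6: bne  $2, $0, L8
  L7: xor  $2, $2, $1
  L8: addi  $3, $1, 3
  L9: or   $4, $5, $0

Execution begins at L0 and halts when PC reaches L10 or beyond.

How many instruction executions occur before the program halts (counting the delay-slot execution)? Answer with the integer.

8

  step pc=0: slti  $4, $5, 2  regs=(0,11,3,13,0,10)
  step pc=1: or   $2, $3, $5  regs=(0,11,15,13,0,10)
  step pc=2: bne  $4, $3, L6  cond=T  regs=(0,11,15,13,0,10)
  step pc=3: addi  $1, $2, 15  regs=(0,30,15,13,0,10)
  step pc=6: bne  $2, $0, L8  cond=T  regs=(0,30,15,13,0,10)
  step pc=7: xor  $2, $2, $1  regs=(0,30,17,13,0,10)
  step pc=8: addi  $3, $1, 3  regs=(0,30,17,33,0,10)
  step pc=9: or   $4, $5, $0  regs=(0,30,17,33,10,10)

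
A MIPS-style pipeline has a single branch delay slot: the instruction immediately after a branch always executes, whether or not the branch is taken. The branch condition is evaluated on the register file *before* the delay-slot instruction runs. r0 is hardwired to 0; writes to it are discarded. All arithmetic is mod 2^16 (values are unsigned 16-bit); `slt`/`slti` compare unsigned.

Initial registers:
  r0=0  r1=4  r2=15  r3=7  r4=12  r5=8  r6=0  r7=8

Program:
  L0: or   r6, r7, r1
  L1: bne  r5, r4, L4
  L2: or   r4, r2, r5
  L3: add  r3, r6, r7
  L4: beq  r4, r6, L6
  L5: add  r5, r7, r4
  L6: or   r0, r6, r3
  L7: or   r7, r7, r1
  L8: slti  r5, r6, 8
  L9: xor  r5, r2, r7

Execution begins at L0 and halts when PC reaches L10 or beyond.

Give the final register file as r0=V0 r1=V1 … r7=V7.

[0] or   r6, r7, r1  →  {r0:0, r1:4, r2:15, r3:7, r4:12, r5:8, r6:12, r7:8}
[1] bne  r5, r4, L4  →  {r0:0, r1:4, r2:15, r3:7, r4:12, r5:8, r6:12, r7:8}  ⟨branch taken⟩
[2] or   r4, r2, r5  →  {r0:0, r1:4, r2:15, r3:7, r4:15, r5:8, r6:12, r7:8}
[4] beq  r4, r6, L6  →  {r0:0, r1:4, r2:15, r3:7, r4:15, r5:8, r6:12, r7:8}  ⟨branch fallthrough⟩
[5] add  r5, r7, r4  →  {r0:0, r1:4, r2:15, r3:7, r4:15, r5:23, r6:12, r7:8}
[6] or   r0, r6, r3  →  {r0:0, r1:4, r2:15, r3:7, r4:15, r5:23, r6:12, r7:8}
[7] or   r7, r7, r1  →  {r0:0, r1:4, r2:15, r3:7, r4:15, r5:23, r6:12, r7:12}
[8] slti  r5, r6, 8  →  {r0:0, r1:4, r2:15, r3:7, r4:15, r5:0, r6:12, r7:12}
[9] xor  r5, r2, r7  →  {r0:0, r1:4, r2:15, r3:7, r4:15, r5:3, r6:12, r7:12}

r0=0 r1=4 r2=15 r3=7 r4=15 r5=3 r6=12 r7=12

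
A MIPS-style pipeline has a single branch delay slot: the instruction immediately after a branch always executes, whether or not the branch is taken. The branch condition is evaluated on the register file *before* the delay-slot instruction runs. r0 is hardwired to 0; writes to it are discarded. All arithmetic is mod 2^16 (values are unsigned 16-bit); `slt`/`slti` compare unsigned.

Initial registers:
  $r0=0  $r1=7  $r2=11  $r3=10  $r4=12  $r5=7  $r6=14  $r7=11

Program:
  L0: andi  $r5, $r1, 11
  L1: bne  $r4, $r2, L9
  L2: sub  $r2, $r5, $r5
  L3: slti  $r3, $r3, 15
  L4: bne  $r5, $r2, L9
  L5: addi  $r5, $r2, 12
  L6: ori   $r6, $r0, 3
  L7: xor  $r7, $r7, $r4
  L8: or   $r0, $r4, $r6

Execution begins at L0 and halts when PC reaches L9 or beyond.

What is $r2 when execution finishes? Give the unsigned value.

0

[0] andi  $r5, $r1, 11  →  {$r0:0, $r1:7, $r2:11, $r3:10, $r4:12, $r5:3, $r6:14, $r7:11}
[1] bne  $r4, $r2, L9  →  {$r0:0, $r1:7, $r2:11, $r3:10, $r4:12, $r5:3, $r6:14, $r7:11}  ⟨branch taken⟩
[2] sub  $r2, $r5, $r5  →  {$r0:0, $r1:7, $r2:0, $r3:10, $r4:12, $r5:3, $r6:14, $r7:11}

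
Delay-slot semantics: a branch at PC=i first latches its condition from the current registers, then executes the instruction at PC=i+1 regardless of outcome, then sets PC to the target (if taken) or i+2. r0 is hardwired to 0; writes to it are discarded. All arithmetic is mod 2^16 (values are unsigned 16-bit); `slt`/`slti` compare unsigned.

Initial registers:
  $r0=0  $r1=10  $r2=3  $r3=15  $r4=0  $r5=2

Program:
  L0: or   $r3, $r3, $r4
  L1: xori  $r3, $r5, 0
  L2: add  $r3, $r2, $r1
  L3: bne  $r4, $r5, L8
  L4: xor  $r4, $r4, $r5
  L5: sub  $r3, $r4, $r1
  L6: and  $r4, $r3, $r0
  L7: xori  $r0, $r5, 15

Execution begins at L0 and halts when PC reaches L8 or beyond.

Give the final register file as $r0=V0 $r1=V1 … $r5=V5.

#0 or   $r3, $r3, $r4 ; 0/10/3/15/0/2
#1 xori  $r3, $r5, 0 ; 0/10/3/2/0/2
#2 add  $r3, $r2, $r1 ; 0/10/3/13/0/2
#3 bne  $r4, $r5, L8 ; 0/10/3/13/0/2 ; →target
#4 xor  $r4, $r4, $r5 ; 0/10/3/13/2/2

$r0=0 $r1=10 $r2=3 $r3=13 $r4=2 $r5=2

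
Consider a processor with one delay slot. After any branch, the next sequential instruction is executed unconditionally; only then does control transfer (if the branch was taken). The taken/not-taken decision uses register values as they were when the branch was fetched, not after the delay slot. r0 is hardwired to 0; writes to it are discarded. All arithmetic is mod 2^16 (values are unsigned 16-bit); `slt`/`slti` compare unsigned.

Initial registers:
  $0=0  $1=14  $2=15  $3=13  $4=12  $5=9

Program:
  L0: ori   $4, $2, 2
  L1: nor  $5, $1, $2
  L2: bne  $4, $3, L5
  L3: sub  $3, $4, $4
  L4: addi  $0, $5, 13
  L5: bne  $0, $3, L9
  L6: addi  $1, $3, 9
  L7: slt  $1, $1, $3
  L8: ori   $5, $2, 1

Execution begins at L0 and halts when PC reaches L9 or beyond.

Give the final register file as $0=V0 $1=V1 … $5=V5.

[0] ori   $4, $2, 2  →  {$0:0, $1:14, $2:15, $3:13, $4:15, $5:9}
[1] nor  $5, $1, $2  →  {$0:0, $1:14, $2:15, $3:13, $4:15, $5:65520}
[2] bne  $4, $3, L5  →  {$0:0, $1:14, $2:15, $3:13, $4:15, $5:65520}  ⟨branch taken⟩
[3] sub  $3, $4, $4  →  {$0:0, $1:14, $2:15, $3:0, $4:15, $5:65520}
[5] bne  $0, $3, L9  →  {$0:0, $1:14, $2:15, $3:0, $4:15, $5:65520}  ⟨branch fallthrough⟩
[6] addi  $1, $3, 9  →  {$0:0, $1:9, $2:15, $3:0, $4:15, $5:65520}
[7] slt  $1, $1, $3  →  {$0:0, $1:0, $2:15, $3:0, $4:15, $5:65520}
[8] ori   $5, $2, 1  →  {$0:0, $1:0, $2:15, $3:0, $4:15, $5:15}

$0=0 $1=0 $2=15 $3=0 $4=15 $5=15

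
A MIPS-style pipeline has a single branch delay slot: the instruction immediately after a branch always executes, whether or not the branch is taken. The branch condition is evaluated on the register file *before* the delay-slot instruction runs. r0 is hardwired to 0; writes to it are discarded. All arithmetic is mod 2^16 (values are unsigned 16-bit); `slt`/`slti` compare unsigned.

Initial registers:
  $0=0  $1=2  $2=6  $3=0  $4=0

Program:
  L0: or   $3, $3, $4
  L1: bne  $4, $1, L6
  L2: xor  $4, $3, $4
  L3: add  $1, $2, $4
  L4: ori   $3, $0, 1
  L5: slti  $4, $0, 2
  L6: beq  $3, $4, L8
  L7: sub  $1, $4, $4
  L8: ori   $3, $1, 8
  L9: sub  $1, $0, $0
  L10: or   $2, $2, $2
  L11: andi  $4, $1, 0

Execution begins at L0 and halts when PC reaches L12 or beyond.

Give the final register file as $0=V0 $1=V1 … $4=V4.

$0=0 $1=0 $2=6 $3=8 $4=0

#0 or   $3, $3, $4 ; 0/2/6/0/0
#1 bne  $4, $1, L6 ; 0/2/6/0/0 ; →target
#2 xor  $4, $3, $4 ; 0/2/6/0/0
#6 beq  $3, $4, L8 ; 0/2/6/0/0 ; →target
#7 sub  $1, $4, $4 ; 0/0/6/0/0
#8 ori   $3, $1, 8 ; 0/0/6/8/0
#9 sub  $1, $0, $0 ; 0/0/6/8/0
#10 or   $2, $2, $2 ; 0/0/6/8/0
#11 andi  $4, $1, 0 ; 0/0/6/8/0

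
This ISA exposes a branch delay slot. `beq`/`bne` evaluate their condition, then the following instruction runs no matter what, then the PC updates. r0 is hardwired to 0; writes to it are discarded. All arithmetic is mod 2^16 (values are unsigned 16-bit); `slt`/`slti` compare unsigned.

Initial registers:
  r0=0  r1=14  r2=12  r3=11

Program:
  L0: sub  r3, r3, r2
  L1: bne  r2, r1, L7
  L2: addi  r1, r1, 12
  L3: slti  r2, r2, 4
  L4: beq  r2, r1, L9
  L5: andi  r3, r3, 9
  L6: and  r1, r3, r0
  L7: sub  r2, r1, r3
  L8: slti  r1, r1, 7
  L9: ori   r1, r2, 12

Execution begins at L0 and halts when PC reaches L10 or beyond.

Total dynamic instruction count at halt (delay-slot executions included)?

6

[0] sub  r3, r3, r2  →  {r0:0, r1:14, r2:12, r3:65535}
[1] bne  r2, r1, L7  →  {r0:0, r1:14, r2:12, r3:65535}  ⟨branch taken⟩
[2] addi  r1, r1, 12  →  {r0:0, r1:26, r2:12, r3:65535}
[7] sub  r2, r1, r3  →  {r0:0, r1:26, r2:27, r3:65535}
[8] slti  r1, r1, 7  →  {r0:0, r1:0, r2:27, r3:65535}
[9] ori   r1, r2, 12  →  {r0:0, r1:31, r2:27, r3:65535}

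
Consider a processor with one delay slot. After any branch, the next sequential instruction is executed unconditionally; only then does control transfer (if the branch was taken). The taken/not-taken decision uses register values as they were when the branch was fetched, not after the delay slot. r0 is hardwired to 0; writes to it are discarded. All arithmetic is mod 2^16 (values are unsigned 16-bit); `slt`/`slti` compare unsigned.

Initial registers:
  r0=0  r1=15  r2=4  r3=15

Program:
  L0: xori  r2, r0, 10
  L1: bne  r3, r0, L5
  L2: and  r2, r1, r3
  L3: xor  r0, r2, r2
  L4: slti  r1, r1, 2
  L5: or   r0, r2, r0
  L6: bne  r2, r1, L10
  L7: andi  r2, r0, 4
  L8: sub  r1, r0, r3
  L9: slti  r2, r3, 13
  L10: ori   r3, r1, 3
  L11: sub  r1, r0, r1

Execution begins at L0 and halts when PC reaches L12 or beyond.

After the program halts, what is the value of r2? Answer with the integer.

[0] xori  r2, r0, 10  →  {r0:0, r1:15, r2:10, r3:15}
[1] bne  r3, r0, L5  →  {r0:0, r1:15, r2:10, r3:15}  ⟨branch taken⟩
[2] and  r2, r1, r3  →  {r0:0, r1:15, r2:15, r3:15}
[5] or   r0, r2, r0  →  {r0:0, r1:15, r2:15, r3:15}
[6] bne  r2, r1, L10  →  {r0:0, r1:15, r2:15, r3:15}  ⟨branch fallthrough⟩
[7] andi  r2, r0, 4  →  {r0:0, r1:15, r2:0, r3:15}
[8] sub  r1, r0, r3  →  {r0:0, r1:65521, r2:0, r3:15}
[9] slti  r2, r3, 13  →  {r0:0, r1:65521, r2:0, r3:15}
[10] ori   r3, r1, 3  →  {r0:0, r1:65521, r2:0, r3:65523}
[11] sub  r1, r0, r1  →  {r0:0, r1:15, r2:0, r3:65523}

0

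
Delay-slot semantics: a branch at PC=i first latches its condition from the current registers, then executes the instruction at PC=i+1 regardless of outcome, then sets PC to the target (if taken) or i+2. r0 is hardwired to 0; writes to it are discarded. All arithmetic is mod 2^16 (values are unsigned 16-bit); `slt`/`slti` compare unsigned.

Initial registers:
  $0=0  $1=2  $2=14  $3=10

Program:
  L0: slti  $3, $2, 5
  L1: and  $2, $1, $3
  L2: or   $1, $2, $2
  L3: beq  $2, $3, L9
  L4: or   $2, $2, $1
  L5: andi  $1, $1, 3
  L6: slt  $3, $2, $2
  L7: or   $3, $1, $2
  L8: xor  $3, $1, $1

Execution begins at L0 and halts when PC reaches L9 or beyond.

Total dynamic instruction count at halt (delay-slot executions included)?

  step pc=0: slti  $3, $2, 5  regs=(0,2,14,0)
  step pc=1: and  $2, $1, $3  regs=(0,2,0,0)
  step pc=2: or   $1, $2, $2  regs=(0,0,0,0)
  step pc=3: beq  $2, $3, L9  cond=T  regs=(0,0,0,0)
  step pc=4: or   $2, $2, $1  regs=(0,0,0,0)

5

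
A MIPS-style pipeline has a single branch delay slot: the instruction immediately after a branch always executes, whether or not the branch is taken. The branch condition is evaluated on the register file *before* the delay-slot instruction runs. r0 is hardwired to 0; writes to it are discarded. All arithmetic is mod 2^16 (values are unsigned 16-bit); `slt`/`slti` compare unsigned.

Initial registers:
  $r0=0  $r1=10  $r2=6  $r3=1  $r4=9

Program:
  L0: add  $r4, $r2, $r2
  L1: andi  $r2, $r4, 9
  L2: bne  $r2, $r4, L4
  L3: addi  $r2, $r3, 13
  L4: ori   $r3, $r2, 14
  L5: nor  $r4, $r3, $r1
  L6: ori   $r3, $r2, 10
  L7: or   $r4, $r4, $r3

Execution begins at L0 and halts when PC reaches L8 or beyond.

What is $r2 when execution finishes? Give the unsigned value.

14

#0 add  $r4, $r2, $r2 ; 0/10/6/1/12
#1 andi  $r2, $r4, 9 ; 0/10/8/1/12
#2 bne  $r2, $r4, L4 ; 0/10/8/1/12 ; →target
#3 addi  $r2, $r3, 13 ; 0/10/14/1/12
#4 ori   $r3, $r2, 14 ; 0/10/14/14/12
#5 nor  $r4, $r3, $r1 ; 0/10/14/14/65521
#6 ori   $r3, $r2, 10 ; 0/10/14/14/65521
#7 or   $r4, $r4, $r3 ; 0/10/14/14/65535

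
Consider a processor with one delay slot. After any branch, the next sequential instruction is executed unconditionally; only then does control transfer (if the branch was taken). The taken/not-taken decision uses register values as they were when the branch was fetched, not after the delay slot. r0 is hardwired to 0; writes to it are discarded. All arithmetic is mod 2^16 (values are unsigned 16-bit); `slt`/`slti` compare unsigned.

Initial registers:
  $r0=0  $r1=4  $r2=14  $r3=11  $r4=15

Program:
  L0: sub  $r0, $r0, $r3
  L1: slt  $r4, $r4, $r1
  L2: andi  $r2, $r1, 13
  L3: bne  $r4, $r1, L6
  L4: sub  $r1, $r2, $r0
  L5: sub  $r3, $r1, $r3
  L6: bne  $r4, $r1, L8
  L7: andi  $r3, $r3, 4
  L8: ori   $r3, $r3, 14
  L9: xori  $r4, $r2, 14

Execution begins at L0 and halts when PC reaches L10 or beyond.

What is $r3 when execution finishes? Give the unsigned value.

14

#0 sub  $r0, $r0, $r3 ; 0/4/14/11/15
#1 slt  $r4, $r4, $r1 ; 0/4/14/11/0
#2 andi  $r2, $r1, 13 ; 0/4/4/11/0
#3 bne  $r4, $r1, L6 ; 0/4/4/11/0 ; →target
#4 sub  $r1, $r2, $r0 ; 0/4/4/11/0
#6 bne  $r4, $r1, L8 ; 0/4/4/11/0 ; →target
#7 andi  $r3, $r3, 4 ; 0/4/4/0/0
#8 ori   $r3, $r3, 14 ; 0/4/4/14/0
#9 xori  $r4, $r2, 14 ; 0/4/4/14/10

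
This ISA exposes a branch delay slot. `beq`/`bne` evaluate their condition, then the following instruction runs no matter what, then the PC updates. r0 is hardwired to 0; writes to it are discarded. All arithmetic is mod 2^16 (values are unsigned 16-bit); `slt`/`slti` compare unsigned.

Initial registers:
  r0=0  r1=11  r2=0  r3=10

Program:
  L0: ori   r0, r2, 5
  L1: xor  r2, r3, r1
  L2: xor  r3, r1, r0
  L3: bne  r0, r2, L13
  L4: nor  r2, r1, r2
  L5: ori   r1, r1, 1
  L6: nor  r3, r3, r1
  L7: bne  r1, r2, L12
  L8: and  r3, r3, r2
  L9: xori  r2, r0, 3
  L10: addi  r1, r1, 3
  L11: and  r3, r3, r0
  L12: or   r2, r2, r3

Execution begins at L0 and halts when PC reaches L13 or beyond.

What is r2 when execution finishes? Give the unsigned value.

  step pc=0: ori   r0, r2, 5  regs=(0,11,0,10)
  step pc=1: xor  r2, r3, r1  regs=(0,11,1,10)
  step pc=2: xor  r3, r1, r0  regs=(0,11,1,11)
  step pc=3: bne  r0, r2, L13  cond=T  regs=(0,11,1,11)
  step pc=4: nor  r2, r1, r2  regs=(0,11,65524,11)

65524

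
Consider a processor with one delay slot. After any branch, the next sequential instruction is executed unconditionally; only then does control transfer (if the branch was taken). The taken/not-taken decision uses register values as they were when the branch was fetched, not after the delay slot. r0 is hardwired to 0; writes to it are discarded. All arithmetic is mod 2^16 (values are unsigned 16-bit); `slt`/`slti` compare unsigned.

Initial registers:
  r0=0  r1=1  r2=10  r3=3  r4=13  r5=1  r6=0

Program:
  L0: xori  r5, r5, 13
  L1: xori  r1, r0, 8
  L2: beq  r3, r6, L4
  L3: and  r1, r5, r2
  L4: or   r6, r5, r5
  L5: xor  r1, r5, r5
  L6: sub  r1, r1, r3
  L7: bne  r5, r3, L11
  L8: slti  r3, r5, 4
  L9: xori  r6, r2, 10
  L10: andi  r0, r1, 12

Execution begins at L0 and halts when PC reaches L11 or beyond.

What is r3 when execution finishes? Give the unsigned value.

PC=0  xori  r5, r5, 13       | r0=0 r1=1 r2=10 r3=3 r4=13 r5=12 r6=0
PC=1  xori  r1, r0, 8        | r0=0 r1=8 r2=10 r3=3 r4=13 r5=12 r6=0
PC=2  beq  r3, r6, L4        | r0=0 r1=8 r2=10 r3=3 r4=13 r5=12 r6=0  [not taken]
PC=3  and  r1, r5, r2        | r0=0 r1=8 r2=10 r3=3 r4=13 r5=12 r6=0
PC=4  or   r6, r5, r5        | r0=0 r1=8 r2=10 r3=3 r4=13 r5=12 r6=12
PC=5  xor  r1, r5, r5        | r0=0 r1=0 r2=10 r3=3 r4=13 r5=12 r6=12
PC=6  sub  r1, r1, r3        | r0=0 r1=65533 r2=10 r3=3 r4=13 r5=12 r6=12
PC=7  bne  r5, r3, L11       | r0=0 r1=65533 r2=10 r3=3 r4=13 r5=12 r6=12  [TAKEN]
PC=8  slti  r3, r5, 4        | r0=0 r1=65533 r2=10 r3=0 r4=13 r5=12 r6=12

0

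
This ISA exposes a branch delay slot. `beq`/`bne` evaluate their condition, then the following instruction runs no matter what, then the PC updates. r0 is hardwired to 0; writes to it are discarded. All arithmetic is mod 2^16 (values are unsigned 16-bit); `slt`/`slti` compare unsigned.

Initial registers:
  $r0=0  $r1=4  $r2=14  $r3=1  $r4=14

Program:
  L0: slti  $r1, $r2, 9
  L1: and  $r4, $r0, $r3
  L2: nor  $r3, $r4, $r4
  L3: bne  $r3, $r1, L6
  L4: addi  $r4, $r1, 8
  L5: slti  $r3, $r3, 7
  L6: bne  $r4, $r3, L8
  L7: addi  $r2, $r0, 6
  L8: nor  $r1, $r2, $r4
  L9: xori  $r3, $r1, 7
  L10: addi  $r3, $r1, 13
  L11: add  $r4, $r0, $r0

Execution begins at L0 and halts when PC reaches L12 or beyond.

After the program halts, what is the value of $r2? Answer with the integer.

6

PC=0  slti  $r1, $r2, 9      | $r0=0 $r1=0 $r2=14 $r3=1 $r4=14
PC=1  and  $r4, $r0, $r3     | $r0=0 $r1=0 $r2=14 $r3=1 $r4=0
PC=2  nor  $r3, $r4, $r4     | $r0=0 $r1=0 $r2=14 $r3=65535 $r4=0
PC=3  bne  $r3, $r1, L6      | $r0=0 $r1=0 $r2=14 $r3=65535 $r4=0  [TAKEN]
PC=4  addi  $r4, $r1, 8      | $r0=0 $r1=0 $r2=14 $r3=65535 $r4=8
PC=6  bne  $r4, $r3, L8      | $r0=0 $r1=0 $r2=14 $r3=65535 $r4=8  [TAKEN]
PC=7  addi  $r2, $r0, 6      | $r0=0 $r1=0 $r2=6 $r3=65535 $r4=8
PC=8  nor  $r1, $r2, $r4     | $r0=0 $r1=65521 $r2=6 $r3=65535 $r4=8
PC=9  xori  $r3, $r1, 7      | $r0=0 $r1=65521 $r2=6 $r3=65526 $r4=8
PC=10 addi  $r3, $r1, 13     | $r0=0 $r1=65521 $r2=6 $r3=65534 $r4=8
PC=11 add  $r4, $r0, $r0     | $r0=0 $r1=65521 $r2=6 $r3=65534 $r4=0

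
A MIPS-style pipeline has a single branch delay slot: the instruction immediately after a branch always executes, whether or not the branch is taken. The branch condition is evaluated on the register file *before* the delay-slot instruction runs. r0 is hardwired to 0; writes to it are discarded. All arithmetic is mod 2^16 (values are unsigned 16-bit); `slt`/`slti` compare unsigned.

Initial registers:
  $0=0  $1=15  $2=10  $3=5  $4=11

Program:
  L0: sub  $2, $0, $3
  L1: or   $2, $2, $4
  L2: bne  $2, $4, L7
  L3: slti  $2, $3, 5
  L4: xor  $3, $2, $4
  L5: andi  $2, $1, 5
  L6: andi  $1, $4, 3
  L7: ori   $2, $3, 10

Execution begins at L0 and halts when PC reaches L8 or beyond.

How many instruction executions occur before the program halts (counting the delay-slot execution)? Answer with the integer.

5

PC=0  sub  $2, $0, $3        | $0=0 $1=15 $2=65531 $3=5 $4=11
PC=1  or   $2, $2, $4        | $0=0 $1=15 $2=65531 $3=5 $4=11
PC=2  bne  $2, $4, L7        | $0=0 $1=15 $2=65531 $3=5 $4=11  [TAKEN]
PC=3  slti  $2, $3, 5        | $0=0 $1=15 $2=0 $3=5 $4=11
PC=7  ori   $2, $3, 10       | $0=0 $1=15 $2=15 $3=5 $4=11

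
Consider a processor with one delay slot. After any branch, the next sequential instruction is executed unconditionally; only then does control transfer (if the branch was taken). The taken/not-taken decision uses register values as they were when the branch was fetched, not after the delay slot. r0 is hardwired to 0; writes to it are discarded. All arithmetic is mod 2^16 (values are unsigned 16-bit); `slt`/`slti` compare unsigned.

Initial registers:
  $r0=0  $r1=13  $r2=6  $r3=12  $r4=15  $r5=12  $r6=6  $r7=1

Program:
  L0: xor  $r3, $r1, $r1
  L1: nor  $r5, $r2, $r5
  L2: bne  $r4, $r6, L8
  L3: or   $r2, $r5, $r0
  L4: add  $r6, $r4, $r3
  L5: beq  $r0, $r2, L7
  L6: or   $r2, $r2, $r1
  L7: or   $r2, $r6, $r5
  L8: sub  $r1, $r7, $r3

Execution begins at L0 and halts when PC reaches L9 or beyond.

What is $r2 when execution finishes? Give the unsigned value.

PC=0  xor  $r3, $r1, $r1     | $r0=0 $r1=13 $r2=6 $r3=0 $r4=15 $r5=12 $r6=6 $r7=1
PC=1  nor  $r5, $r2, $r5     | $r0=0 $r1=13 $r2=6 $r3=0 $r4=15 $r5=65521 $r6=6 $r7=1
PC=2  bne  $r4, $r6, L8      | $r0=0 $r1=13 $r2=6 $r3=0 $r4=15 $r5=65521 $r6=6 $r7=1  [TAKEN]
PC=3  or   $r2, $r5, $r0     | $r0=0 $r1=13 $r2=65521 $r3=0 $r4=15 $r5=65521 $r6=6 $r7=1
PC=8  sub  $r1, $r7, $r3     | $r0=0 $r1=1 $r2=65521 $r3=0 $r4=15 $r5=65521 $r6=6 $r7=1

65521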